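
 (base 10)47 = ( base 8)57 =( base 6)115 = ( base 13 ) 38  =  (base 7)65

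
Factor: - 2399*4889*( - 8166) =95776654026 = 2^1*3^1*1361^1*2399^1*  4889^1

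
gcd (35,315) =35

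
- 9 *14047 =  - 126423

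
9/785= 9/785=0.01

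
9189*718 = 6597702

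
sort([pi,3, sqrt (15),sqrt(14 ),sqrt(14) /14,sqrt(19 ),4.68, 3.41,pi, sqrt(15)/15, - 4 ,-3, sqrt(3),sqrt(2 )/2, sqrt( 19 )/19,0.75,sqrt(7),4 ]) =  [ - 4, - 3 , sqrt(19)/19,sqrt ( 15 )/15,sqrt(14 )/14  ,  sqrt ( 2 ) /2,0.75,  sqrt( 3 ),sqrt( 7 ), 3,pi,pi,3.41, sqrt (14 ),sqrt( 15 ), 4,sqrt( 19),4.68 ]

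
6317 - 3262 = 3055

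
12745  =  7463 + 5282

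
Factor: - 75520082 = -2^1*11^1*659^1*5209^1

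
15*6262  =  93930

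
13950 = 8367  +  5583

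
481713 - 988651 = -506938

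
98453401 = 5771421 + 92681980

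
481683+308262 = 789945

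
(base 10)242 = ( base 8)362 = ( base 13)158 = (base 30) 82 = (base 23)AC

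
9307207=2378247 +6928960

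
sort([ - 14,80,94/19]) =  [ - 14  ,  94/19,80]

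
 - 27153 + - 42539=-69692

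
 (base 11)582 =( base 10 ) 695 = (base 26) 10J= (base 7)2012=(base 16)2b7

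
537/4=134+1/4=134.25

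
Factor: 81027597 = 3^1*7^1*23^1*167759^1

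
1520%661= 198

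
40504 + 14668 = 55172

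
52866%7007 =3817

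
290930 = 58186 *5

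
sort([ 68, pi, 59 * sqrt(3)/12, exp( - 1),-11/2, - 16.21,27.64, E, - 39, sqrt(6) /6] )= [ - 39, - 16.21, - 11/2, exp( - 1),sqrt(6)/6, E, pi , 59*sqrt(3 )/12 , 27.64, 68]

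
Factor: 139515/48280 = 393/136 = 2^( - 3 )*3^1*17^( - 1 )*131^1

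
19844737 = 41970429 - 22125692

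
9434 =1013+8421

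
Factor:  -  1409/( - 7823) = 1409^1*7823^( - 1 ) 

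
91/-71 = - 2 + 51/71= - 1.28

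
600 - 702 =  - 102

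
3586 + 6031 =9617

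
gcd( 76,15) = 1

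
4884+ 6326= 11210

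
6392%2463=1466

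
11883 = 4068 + 7815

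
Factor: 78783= 3^1*26261^1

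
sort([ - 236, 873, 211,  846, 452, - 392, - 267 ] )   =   [ - 392, - 267,  -  236, 211, 452, 846, 873 ]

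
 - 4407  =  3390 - 7797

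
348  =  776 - 428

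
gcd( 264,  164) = 4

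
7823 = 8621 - 798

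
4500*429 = 1930500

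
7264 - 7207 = 57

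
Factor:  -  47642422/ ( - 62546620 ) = 2^( - 1 )*5^(  -  1 )*29^(  -  1)*107839^( - 1)*23821211^1 =23821211/31273310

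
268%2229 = 268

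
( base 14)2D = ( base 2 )101001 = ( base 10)41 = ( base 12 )35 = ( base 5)131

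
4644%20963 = 4644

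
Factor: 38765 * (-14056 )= - 544880840 = - 2^3*5^1*7^1*251^1*7753^1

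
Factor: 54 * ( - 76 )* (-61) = 2^3*3^3*19^1*61^1 = 250344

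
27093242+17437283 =44530525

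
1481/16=92+ 9/16 =92.56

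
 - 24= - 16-8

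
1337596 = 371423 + 966173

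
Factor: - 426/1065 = -2^1*5^( - 1) = -  2/5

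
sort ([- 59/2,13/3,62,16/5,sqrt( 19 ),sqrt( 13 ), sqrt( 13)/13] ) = [-59/2,sqrt(13)/13, 16/5,sqrt(13 ),13/3,sqrt (19 ), 62] 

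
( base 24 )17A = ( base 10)754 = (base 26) 130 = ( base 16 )2F2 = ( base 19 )21d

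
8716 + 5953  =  14669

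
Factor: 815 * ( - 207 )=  - 168705 =- 3^2 * 5^1 * 23^1*163^1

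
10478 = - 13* ( - 806)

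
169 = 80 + 89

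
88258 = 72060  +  16198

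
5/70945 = 1/14189 = 0.00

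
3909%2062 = 1847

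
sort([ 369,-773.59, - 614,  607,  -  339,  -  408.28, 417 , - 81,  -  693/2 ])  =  [-773.59,-614, - 408.28 , - 693/2, - 339,-81 , 369,417,607 ]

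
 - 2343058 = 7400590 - 9743648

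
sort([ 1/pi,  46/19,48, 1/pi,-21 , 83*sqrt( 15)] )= [ - 21,1/pi,1/pi, 46/19,  48,  83*sqrt( 15)] 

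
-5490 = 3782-9272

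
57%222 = 57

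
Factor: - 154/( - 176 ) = 7/8 = 2^( - 3)*7^1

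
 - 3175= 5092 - 8267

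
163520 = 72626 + 90894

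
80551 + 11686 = 92237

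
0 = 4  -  4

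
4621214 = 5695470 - 1074256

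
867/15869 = 867/15869 = 0.05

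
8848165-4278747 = 4569418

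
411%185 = 41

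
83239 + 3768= 87007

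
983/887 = 1 + 96/887= 1.11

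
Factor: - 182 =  - 2^1*7^1* 13^1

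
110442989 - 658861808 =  - 548418819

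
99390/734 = 49695/367 = 135.41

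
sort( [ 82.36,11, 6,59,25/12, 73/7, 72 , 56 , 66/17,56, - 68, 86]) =[ - 68,25/12, 66/17 , 6, 73/7,11,56,56,59,72 , 82.36, 86 ] 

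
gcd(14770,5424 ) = 2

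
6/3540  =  1/590 =0.00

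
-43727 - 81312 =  - 125039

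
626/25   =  25 + 1/25 = 25.04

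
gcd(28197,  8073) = 117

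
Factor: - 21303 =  - 3^4*263^1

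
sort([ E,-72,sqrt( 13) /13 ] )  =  [ - 72, sqrt(13 )/13,E]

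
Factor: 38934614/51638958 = 19467307/25819479 =3^( - 5 )*7^( - 1 )*43^( - 1 )* 353^( - 1 )*19467307^1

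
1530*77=117810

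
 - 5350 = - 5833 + 483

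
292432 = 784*373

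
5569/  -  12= - 465+11/12 =- 464.08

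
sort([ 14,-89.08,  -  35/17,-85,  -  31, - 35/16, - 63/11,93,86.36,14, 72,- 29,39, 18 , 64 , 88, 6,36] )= [ - 89.08,-85,-31, - 29, - 63/11, - 35/16, - 35/17, 6, 14,14,  18,36,39,64, 72,86.36,88,93 ] 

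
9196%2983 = 247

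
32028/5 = 32028/5 = 6405.60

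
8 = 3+5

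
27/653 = 27/653=0.04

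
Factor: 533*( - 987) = -3^1* 7^1* 13^1*41^1*47^1 = -526071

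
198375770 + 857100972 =1055476742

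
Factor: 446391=3^5* 11^1*167^1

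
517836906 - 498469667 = 19367239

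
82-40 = 42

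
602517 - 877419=-274902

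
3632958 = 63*57666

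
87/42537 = 29/14179 = 0.00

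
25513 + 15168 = 40681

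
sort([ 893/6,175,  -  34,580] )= [ - 34,893/6,175 , 580] 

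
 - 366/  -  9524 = 183/4762 = 0.04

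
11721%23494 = 11721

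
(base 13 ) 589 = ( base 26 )1AM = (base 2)1110111110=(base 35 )RD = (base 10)958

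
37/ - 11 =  - 4 + 7/11 =- 3.36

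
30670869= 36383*843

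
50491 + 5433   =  55924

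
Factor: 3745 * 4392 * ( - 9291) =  - 2^3 * 3^3*5^1*7^1*19^1 * 61^1*107^1*163^1 = - 152818739640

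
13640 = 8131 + 5509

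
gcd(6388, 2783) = 1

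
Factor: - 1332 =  - 2^2*3^2*37^1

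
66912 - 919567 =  -852655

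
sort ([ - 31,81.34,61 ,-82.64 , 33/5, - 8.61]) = [ - 82.64, - 31,-8.61,33/5, 61, 81.34] 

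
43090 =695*62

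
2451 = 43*57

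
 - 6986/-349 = 20 + 6/349 = 20.02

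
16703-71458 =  - 54755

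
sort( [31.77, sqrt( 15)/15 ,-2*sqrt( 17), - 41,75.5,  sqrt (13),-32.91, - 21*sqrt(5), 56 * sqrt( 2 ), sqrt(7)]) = [-21*sqrt( 5), - 41,-32.91,- 2*sqrt(17), sqrt(15)/15, sqrt(7), sqrt( 13), 31.77, 75.5, 56*sqrt( 2)]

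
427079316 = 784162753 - 357083437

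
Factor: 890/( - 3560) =  -  1/4 = - 2^ ( - 2 )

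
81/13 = 81/13 = 6.23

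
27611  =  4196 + 23415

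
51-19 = 32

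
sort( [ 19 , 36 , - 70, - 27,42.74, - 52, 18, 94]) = [ - 70 ,  -  52, - 27,18, 19,36,  42.74 , 94]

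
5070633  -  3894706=1175927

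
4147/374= 11+3/34 = 11.09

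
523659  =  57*9187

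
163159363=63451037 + 99708326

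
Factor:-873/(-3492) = 1/4= 2^(-2)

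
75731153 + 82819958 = 158551111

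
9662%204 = 74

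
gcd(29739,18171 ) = 3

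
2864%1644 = 1220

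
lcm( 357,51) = 357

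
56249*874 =49161626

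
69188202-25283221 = 43904981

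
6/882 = 1/147 = 0.01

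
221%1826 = 221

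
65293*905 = 59090165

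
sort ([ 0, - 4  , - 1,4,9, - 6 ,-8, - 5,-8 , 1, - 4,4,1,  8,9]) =[-8,-8, -6,- 5, -4,-4, - 1,0,1,1,4,4,8,9,9]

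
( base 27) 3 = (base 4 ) 3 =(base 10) 3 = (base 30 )3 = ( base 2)11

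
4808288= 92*52264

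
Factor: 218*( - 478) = - 104204  =  -2^2*  109^1 * 239^1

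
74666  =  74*1009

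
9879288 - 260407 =9618881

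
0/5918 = 0 = 0.00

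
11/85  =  11/85   =  0.13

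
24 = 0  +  24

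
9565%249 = 103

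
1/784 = 1/784 = 0.00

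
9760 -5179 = 4581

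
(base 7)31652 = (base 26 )BGP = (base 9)11722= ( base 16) 1EC5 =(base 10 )7877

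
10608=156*68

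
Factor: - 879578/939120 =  - 62827/67080 = -2^( - 3 )*3^( - 1 )*5^(-1 )*13^( - 1) * 43^ ( - 1 )*62827^1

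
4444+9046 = 13490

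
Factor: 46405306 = 2^1 * 23^1*  193^1 * 5227^1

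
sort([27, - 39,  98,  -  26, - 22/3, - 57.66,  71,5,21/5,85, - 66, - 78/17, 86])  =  [ - 66, - 57.66, - 39, - 26,-22/3 , - 78/17,21/5, 5, 27,  71,85, 86,  98]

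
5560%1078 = 170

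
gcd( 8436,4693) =19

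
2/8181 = 2/8181= 0.00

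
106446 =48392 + 58054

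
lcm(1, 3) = 3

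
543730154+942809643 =1486539797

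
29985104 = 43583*688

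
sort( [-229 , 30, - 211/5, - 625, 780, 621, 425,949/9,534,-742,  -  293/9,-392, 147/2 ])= [ - 742,-625, - 392,-229,-211/5, - 293/9, 30, 147/2 , 949/9, 425,  534,621, 780] 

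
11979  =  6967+5012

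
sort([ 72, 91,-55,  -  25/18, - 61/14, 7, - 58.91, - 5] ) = [ - 58.91, - 55, - 5, - 61/14, -25/18, 7, 72, 91] 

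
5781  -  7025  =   - 1244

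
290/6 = 145/3 =48.33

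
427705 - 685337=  - 257632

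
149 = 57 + 92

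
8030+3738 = 11768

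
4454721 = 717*6213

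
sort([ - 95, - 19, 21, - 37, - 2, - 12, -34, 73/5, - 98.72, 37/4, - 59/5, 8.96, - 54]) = [- 98.72, -95,-54, - 37, - 34,  -  19 ,-12, - 59/5 ,  -  2, 8.96, 37/4, 73/5, 21 ] 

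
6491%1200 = 491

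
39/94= 39/94 = 0.41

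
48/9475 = 48/9475 = 0.01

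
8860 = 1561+7299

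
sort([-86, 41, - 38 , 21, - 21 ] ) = [ - 86,-38, - 21,21, 41] 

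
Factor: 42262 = 2^1*11^1 * 17^1 * 113^1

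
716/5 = 143 +1/5 = 143.20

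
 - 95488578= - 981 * 97338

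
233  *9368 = 2182744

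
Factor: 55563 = 3^1*18521^1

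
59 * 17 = 1003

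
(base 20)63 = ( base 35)3I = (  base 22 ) 5D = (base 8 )173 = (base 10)123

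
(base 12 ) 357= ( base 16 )1f3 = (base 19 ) 175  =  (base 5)3444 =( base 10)499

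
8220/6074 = 1 + 1073/3037 = 1.35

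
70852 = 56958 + 13894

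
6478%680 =358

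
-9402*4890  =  - 45975780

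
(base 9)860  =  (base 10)702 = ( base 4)22332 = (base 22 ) 19K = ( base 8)1276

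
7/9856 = 1/1408 = 0.00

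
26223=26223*1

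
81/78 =27/26 = 1.04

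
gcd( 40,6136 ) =8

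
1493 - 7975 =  - 6482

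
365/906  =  365/906 = 0.40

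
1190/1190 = 1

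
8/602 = 4/301 = 0.01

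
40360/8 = 5045= 5045.00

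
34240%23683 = 10557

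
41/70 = 41/70 = 0.59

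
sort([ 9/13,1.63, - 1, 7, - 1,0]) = [ - 1, - 1,  0, 9/13,1.63 , 7]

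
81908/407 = 81908/407 = 201.25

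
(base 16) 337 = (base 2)1100110111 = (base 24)1a7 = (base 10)823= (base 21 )1I4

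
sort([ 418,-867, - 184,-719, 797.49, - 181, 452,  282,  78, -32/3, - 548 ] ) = [ - 867, - 719, - 548, - 184  , - 181, - 32/3, 78 , 282,  418, 452,797.49]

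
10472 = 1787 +8685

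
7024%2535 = 1954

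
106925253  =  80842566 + 26082687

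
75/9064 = 75/9064  =  0.01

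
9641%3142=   215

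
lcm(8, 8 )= 8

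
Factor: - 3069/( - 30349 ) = 9/89   =  3^2*89^( -1)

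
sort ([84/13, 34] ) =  [84/13,  34]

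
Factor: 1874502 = 2^1*3^5*7^1*19^1*29^1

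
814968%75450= 60468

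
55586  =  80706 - 25120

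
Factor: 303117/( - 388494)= - 2^(  -  1) *3^(-1)*23^2*113^( - 1 )  =  - 529/678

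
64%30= 4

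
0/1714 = 0 = 0.00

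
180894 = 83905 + 96989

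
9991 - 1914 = 8077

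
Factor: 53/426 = 2^( - 1)* 3^ ( - 1 )*53^1* 71^(-1)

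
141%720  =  141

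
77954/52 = 1499 + 3/26 =1499.12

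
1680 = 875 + 805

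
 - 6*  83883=-503298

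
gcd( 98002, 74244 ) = 2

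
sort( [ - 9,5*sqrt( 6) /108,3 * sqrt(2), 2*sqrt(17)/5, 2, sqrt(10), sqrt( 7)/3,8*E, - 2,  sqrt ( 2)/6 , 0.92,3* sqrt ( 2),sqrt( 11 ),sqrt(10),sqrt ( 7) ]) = [ - 9, - 2 , 5*sqrt( 6) /108,sqrt(2)/6,sqrt( 7 )/3,0.92,2*sqrt( 17) /5, 2,sqrt( 7),sqrt(10 ) , sqrt (10),sqrt( 11), 3*sqrt( 2),  3*sqrt(2 ),8*E ] 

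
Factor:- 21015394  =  - 2^1*10507697^1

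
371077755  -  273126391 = 97951364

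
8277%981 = 429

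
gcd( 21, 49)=7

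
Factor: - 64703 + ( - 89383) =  - 154086 = - 2^1*3^1*61^1*  421^1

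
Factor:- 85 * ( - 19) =1615=5^1*17^1*19^1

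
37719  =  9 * 4191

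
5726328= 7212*794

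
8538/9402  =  1423/1567 = 0.91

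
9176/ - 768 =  - 12 + 5/96=- 11.95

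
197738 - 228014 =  - 30276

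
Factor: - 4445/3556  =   - 5/4=- 2^( - 2)*5^1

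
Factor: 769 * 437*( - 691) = -232212623= - 19^1*23^1 * 691^1*769^1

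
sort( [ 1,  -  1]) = [ - 1, 1 ]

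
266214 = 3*88738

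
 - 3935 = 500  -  4435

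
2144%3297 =2144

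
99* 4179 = 413721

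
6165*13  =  80145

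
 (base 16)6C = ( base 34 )36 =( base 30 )3i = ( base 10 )108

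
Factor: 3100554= 2^1*3^2*281^1 * 613^1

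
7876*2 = 15752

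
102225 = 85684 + 16541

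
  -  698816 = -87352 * 8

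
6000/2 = 3000 = 3000.00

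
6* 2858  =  17148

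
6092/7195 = 6092/7195 = 0.85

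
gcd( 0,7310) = 7310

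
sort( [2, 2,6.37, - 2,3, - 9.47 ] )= [ - 9.47,  -  2,2,2,3,6.37 ] 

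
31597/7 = 4513 +6/7 = 4513.86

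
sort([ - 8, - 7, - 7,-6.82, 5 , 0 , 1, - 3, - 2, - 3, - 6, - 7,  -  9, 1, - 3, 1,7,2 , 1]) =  [ - 9,  -  8,-7, - 7 , - 7,- 6.82,-6, - 3,-3 , - 3, - 2, 0, 1, 1, 1,1,2,  5,7 ]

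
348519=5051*69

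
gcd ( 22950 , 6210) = 270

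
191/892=191/892 = 0.21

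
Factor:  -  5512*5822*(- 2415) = 2^4* 3^1*5^1*7^1*13^1 * 23^1*41^1*53^1*71^1 = 77499436560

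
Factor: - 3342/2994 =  - 557/499 = - 499^( - 1)*557^1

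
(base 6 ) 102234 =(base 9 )12344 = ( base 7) 33130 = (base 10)8302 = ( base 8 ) 20156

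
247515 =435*569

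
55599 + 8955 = 64554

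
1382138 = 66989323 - 65607185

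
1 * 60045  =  60045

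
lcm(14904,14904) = 14904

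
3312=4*828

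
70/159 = 70/159 = 0.44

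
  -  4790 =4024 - 8814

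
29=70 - 41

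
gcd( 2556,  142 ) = 142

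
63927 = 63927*1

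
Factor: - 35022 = - 2^1*3^1 *13^1*449^1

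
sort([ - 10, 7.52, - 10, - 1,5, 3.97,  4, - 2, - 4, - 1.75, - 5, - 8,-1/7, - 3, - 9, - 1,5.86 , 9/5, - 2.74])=[ - 10, - 10  , - 9, - 8, - 5, - 4, - 3,-2.74,-2, - 1.75, - 1, - 1, - 1/7,9/5, 3.97,4, 5,5.86, 7.52]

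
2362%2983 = 2362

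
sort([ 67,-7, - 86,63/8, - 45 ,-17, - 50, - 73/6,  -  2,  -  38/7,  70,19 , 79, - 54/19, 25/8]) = [ - 86, -50,-45, -17 ,-73/6,-7, - 38/7, - 54/19, - 2 , 25/8,63/8 , 19,67,70,79]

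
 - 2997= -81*37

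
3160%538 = 470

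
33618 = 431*78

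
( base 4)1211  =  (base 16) 65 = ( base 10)101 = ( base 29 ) 3E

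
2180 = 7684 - 5504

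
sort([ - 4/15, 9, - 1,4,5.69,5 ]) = [ - 1,-4/15, 4, 5,5.69, 9]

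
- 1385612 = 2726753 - 4112365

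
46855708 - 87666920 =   -  40811212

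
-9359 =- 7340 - 2019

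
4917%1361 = 834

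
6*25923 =155538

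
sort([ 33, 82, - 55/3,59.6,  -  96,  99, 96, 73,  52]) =[ - 96, - 55/3, 33,52,59.6,73,  82,96, 99 ]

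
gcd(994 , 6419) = 7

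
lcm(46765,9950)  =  467650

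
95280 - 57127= 38153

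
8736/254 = 34 + 50/127 = 34.39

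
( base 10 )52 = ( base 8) 64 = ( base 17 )31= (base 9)57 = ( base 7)103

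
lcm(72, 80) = 720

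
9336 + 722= 10058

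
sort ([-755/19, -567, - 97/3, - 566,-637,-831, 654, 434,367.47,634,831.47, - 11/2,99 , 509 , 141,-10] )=[-831, - 637, - 567, - 566,  -  755/19,-97/3, - 10, - 11/2, 99 , 141, 367.47, 434,509,634 , 654, 831.47] 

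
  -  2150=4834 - 6984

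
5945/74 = 80  +  25/74 = 80.34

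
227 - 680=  - 453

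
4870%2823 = 2047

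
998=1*998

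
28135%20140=7995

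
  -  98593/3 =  - 32865 + 2/3 = -32864.33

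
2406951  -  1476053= 930898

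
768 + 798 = 1566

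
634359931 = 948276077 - 313916146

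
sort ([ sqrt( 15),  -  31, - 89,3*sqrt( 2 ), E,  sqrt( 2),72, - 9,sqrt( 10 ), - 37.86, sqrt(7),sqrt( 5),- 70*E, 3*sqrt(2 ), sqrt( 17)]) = [ - 70  *  E,-89, - 37.86, - 31, - 9,sqrt( 2 ) , sqrt(5 ), sqrt(7 ), E,sqrt ( 10),sqrt( 15 ), sqrt( 17), 3 * sqrt(2),3*sqrt( 2 ),72] 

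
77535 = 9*8615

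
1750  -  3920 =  - 2170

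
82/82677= 82/82677 = 0.00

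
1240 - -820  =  2060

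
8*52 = 416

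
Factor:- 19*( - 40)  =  2^3 * 5^1 * 19^1 = 760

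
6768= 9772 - 3004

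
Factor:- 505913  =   -19^1 * 26627^1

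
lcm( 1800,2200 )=19800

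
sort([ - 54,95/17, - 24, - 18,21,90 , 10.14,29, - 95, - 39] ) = [-95, - 54,  -  39, - 24, - 18,  95/17, 10.14,  21, 29,90 ]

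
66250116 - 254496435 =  - 188246319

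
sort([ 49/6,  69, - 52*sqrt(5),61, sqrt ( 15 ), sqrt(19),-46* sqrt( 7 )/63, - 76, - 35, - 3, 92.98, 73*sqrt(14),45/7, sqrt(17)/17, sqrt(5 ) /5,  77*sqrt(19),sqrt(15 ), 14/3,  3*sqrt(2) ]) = [ - 52*sqrt( 5) , - 76, - 35,-3, - 46*sqrt(7 )/63, sqrt( 17 )/17,sqrt( 5)/5, sqrt(15 ), sqrt(15 ), 3* sqrt(2 ),  sqrt ( 19 ), 14/3,  45/7, 49/6,  61,  69, 92.98, 73*sqrt ( 14), 77*sqrt(  19 ) ]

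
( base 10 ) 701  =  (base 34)kl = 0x2bd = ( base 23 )17b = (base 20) 1f1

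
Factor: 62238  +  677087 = 739325 =5^2*29573^1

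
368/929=368/929 = 0.40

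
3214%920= 454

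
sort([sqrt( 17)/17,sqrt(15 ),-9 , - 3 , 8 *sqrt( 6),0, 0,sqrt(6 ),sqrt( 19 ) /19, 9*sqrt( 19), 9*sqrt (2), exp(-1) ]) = [ - 9,-3,  0, 0,sqrt (19)/19 , sqrt(17)/17,exp( - 1), sqrt( 6),sqrt(15) , 9  *  sqrt (2),8 * sqrt(6),  9*sqrt(19 ) ] 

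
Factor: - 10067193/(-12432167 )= 3^3*11^(- 1 )*23^( - 1 )*49139^( - 1)* 372859^1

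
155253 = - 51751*( - 3)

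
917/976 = 917/976 = 0.94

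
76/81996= 19/20499 = 0.00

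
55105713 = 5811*9483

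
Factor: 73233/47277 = 79/51 = 3^( - 1 )*17^( - 1) * 79^1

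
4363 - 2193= 2170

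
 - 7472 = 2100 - 9572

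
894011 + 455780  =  1349791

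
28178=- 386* ( - 73) 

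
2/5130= 1/2565  =  0.00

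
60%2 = 0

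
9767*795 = 7764765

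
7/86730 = 1/12390 = 0.00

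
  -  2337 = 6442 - 8779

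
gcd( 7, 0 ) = 7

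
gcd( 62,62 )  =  62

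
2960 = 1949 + 1011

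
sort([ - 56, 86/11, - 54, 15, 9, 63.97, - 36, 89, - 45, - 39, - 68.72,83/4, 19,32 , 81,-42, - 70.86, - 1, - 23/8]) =[ - 70.86, - 68.72, - 56, - 54, - 45, - 42, - 39, - 36, - 23/8, - 1, 86/11,9, 15, 19, 83/4, 32, 63.97, 81, 89] 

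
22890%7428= 606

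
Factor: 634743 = 3^3*23509^1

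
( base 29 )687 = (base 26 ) 7L7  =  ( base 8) 12245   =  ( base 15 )1875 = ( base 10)5285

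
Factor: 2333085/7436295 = 3^( - 1 )*257^ ( - 1) * 643^( - 1 )*155539^1= 155539/495753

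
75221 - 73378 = 1843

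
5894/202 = 29 + 18/101 = 29.18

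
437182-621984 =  - 184802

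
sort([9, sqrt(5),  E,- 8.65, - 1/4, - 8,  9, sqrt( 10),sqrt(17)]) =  [  -  8.65, - 8,-1/4,sqrt(5) , E, sqrt(10), sqrt( 17 ),9, 9]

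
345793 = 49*7057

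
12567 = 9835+2732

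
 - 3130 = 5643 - 8773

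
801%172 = 113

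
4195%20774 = 4195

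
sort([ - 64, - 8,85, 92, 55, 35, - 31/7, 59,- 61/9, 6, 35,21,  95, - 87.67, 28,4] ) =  [ - 87.67 ,-64, - 8,-61/9, - 31/7, 4 , 6,21, 28,35,35,55, 59,85, 92,95]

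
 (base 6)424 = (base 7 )316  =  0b10100000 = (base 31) 55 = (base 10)160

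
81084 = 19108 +61976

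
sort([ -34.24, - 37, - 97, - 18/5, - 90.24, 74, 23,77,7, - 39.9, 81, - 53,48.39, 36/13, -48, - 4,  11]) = [  -  97, - 90.24, - 53,  -  48,  -  39.9, - 37, - 34.24, - 4, - 18/5, 36/13,7, 11, 23, 48.39,74 , 77 , 81 ]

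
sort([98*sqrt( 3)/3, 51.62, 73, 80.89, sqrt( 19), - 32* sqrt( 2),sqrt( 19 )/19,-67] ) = [ - 67,-32 *sqrt ( 2), sqrt( 19 ) /19, sqrt( 19),51.62, 98*sqrt( 3)/3  ,  73,80.89]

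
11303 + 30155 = 41458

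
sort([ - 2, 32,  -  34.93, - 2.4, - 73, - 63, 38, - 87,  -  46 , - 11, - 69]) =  [ - 87,-73, - 69, - 63, - 46, - 34.93, - 11, - 2.4, - 2, 32, 38 ] 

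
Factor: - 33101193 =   -  3^1*17^2 *73^1*523^1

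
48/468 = 4/39 = 0.10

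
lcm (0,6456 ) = 0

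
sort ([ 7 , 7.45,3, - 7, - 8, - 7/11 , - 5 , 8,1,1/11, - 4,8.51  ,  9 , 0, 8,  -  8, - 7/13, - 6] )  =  [ - 8, - 8,-7, - 6,-5, - 4, - 7/11, - 7/13, 0 , 1/11, 1,3, 7, 7.45,8,8, 8.51, 9 ] 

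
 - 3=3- 6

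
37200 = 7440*5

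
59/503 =59/503= 0.12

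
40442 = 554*73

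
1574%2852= 1574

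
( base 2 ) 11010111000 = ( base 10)1720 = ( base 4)122320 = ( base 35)1E5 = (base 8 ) 3270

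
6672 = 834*8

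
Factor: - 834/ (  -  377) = 2^1*3^1*13^( - 1)*29^ (  -  1)*139^1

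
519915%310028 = 209887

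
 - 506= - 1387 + 881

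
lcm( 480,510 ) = 8160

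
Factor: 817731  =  3^2*43^1*2113^1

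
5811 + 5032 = 10843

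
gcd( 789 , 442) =1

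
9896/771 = 9896/771 = 12.84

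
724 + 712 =1436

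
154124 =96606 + 57518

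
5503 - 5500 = 3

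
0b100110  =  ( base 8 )46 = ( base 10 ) 38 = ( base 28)1a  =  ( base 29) 19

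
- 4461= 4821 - 9282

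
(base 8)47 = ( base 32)17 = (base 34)15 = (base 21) 1i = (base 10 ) 39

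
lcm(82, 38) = 1558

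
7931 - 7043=888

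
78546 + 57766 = 136312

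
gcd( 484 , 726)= 242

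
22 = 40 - 18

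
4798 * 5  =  23990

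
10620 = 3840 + 6780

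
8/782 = 4/391 = 0.01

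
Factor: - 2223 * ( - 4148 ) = 2^2*3^2*13^1 * 17^1 * 19^1*61^1 = 9221004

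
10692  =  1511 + 9181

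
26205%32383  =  26205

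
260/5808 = 65/1452 = 0.04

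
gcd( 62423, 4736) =1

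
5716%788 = 200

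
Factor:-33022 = -2^1*11^1 * 19^1 * 79^1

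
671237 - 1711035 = - 1039798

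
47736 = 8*5967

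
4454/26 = 2227/13 = 171.31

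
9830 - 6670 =3160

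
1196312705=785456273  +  410856432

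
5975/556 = 5975/556 = 10.75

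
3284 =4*821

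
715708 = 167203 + 548505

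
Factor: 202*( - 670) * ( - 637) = 86211580 = 2^2*5^1*7^2 *13^1 * 67^1*101^1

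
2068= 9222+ - 7154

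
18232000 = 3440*5300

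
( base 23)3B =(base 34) 2C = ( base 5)310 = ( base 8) 120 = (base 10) 80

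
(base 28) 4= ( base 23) 4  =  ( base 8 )4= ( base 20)4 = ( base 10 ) 4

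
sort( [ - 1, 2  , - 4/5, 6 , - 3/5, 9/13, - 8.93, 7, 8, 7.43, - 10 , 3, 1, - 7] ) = [ - 10, - 8.93, - 7, - 1, - 4/5, - 3/5, 9/13,1, 2, 3, 6, 7, 7.43,8]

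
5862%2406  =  1050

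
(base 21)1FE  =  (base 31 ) OQ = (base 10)770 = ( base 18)26e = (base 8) 1402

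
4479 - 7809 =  - 3330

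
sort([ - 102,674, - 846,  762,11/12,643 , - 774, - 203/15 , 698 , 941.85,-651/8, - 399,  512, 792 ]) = [ - 846, - 774, - 399,  -  102, - 651/8, - 203/15,  11/12,512, 643, 674,  698,762,792 , 941.85]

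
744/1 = 744 = 744.00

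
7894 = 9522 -1628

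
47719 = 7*6817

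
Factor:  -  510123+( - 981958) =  - 1492081  =  - 967^1*1543^1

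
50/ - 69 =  - 50/69 = - 0.72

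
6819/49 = 6819/49 = 139.16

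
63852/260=245 + 38/65 = 245.58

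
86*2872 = 246992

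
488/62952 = 1/129=   0.01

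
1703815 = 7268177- 5564362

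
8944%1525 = 1319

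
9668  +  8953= 18621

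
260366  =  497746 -237380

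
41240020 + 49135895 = 90375915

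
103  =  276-173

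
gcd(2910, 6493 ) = 1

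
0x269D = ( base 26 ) eg5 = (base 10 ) 9885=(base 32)9KT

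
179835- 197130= - 17295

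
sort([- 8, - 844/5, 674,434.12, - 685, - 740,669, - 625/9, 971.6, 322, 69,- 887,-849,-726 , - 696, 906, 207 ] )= [ - 887,  -  849,-740, - 726,-696, - 685, - 844/5, - 625/9 ,-8, 69, 207, 322 , 434.12,669, 674, 906, 971.6]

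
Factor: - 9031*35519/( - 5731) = 29161099/521 = 11^1 * 521^( - 1) *821^1*3229^1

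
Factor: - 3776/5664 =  - 2^1 * 3^ ( - 1 ) =- 2/3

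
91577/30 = 3052 + 17/30  =  3052.57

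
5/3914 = 5/3914 =0.00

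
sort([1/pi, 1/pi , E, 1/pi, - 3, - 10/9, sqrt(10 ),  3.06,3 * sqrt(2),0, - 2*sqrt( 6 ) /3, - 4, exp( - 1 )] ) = [ - 4,- 3,-2* sqrt(  6 )/3,- 10/9, 0,  1/pi, 1/pi, 1/pi, exp( - 1),E, 3.06, sqrt(10), 3*sqrt( 2 )] 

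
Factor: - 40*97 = -2^3*5^1*97^1 = - 3880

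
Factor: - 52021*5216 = -2^5*163^1*52021^1 = - 271341536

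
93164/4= 23291 =23291.00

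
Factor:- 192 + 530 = 338 = 2^1*13^2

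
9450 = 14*675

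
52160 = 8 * 6520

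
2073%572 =357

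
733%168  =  61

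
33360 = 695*48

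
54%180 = 54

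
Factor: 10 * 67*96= 2^6*3^1*5^1 *67^1 = 64320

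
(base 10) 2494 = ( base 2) 100110111110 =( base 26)3HO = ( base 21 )5dg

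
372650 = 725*514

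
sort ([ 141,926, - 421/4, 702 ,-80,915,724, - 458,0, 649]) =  [ - 458, - 421/4, - 80,0,141,649,702,724,915,926 ]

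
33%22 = 11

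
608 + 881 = 1489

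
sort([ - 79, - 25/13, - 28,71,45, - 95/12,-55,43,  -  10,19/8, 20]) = [-79, - 55, - 28,- 10, - 95/12, - 25/13,19/8, 20,43,45,71 ]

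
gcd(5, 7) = 1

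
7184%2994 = 1196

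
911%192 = 143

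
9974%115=84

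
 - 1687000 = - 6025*280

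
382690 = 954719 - 572029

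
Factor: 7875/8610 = 2^( - 1 )*3^1 * 5^2*41^( - 1) = 75/82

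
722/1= 722 = 722.00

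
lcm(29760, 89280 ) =89280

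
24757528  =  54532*454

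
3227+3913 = 7140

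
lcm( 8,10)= 40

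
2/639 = 2/639 = 0.00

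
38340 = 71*540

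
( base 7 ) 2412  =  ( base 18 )2d9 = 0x37b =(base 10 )891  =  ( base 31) sn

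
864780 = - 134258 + 999038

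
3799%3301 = 498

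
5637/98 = 57 + 51/98 =57.52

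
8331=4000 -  - 4331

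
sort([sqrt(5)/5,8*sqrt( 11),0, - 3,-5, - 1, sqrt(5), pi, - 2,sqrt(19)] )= [-5, - 3, - 2, - 1,0, sqrt(5)/5, sqrt( 5 ) , pi,sqrt(19),  8*sqrt(11)]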